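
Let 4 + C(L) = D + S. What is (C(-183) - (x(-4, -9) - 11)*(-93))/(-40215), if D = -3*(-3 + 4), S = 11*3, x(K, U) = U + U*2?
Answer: 3508/40215 ≈ 0.087231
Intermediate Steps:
x(K, U) = 3*U (x(K, U) = U + 2*U = 3*U)
S = 33
D = -3 (D = -3*1 = -3)
C(L) = 26 (C(L) = -4 + (-3 + 33) = -4 + 30 = 26)
(C(-183) - (x(-4, -9) - 11)*(-93))/(-40215) = (26 - (3*(-9) - 11)*(-93))/(-40215) = (26 - (-27 - 11)*(-93))*(-1/40215) = (26 - (-38)*(-93))*(-1/40215) = (26 - 1*3534)*(-1/40215) = (26 - 3534)*(-1/40215) = -3508*(-1/40215) = 3508/40215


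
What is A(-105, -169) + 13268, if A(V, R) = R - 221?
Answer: 12878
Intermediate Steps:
A(V, R) = -221 + R
A(-105, -169) + 13268 = (-221 - 169) + 13268 = -390 + 13268 = 12878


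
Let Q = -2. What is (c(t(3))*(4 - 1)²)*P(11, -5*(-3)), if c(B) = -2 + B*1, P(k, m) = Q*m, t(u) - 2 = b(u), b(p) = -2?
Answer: 540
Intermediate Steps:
t(u) = 0 (t(u) = 2 - 2 = 0)
P(k, m) = -2*m
c(B) = -2 + B
(c(t(3))*(4 - 1)²)*P(11, -5*(-3)) = ((-2 + 0)*(4 - 1)²)*(-(-10)*(-3)) = (-2*3²)*(-2*15) = -2*9*(-30) = -18*(-30) = 540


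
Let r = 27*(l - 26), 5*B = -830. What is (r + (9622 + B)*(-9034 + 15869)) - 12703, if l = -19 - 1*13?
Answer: 64617491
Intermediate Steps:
B = -166 (B = (1/5)*(-830) = -166)
l = -32 (l = -19 - 13 = -32)
r = -1566 (r = 27*(-32 - 26) = 27*(-58) = -1566)
(r + (9622 + B)*(-9034 + 15869)) - 12703 = (-1566 + (9622 - 166)*(-9034 + 15869)) - 12703 = (-1566 + 9456*6835) - 12703 = (-1566 + 64631760) - 12703 = 64630194 - 12703 = 64617491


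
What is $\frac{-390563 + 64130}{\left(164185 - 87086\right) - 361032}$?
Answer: $\frac{326433}{283933} \approx 1.1497$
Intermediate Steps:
$\frac{-390563 + 64130}{\left(164185 - 87086\right) - 361032} = - \frac{326433}{77099 - 361032} = - \frac{326433}{-283933} = \left(-326433\right) \left(- \frac{1}{283933}\right) = \frac{326433}{283933}$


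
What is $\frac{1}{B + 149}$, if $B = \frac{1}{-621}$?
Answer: $\frac{621}{92528} \approx 0.0067115$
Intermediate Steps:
$B = - \frac{1}{621} \approx -0.0016103$
$\frac{1}{B + 149} = \frac{1}{- \frac{1}{621} + 149} = \frac{1}{\frac{92528}{621}} = \frac{621}{92528}$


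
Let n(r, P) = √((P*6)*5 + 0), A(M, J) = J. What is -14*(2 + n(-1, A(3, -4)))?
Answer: -28 - 28*I*√30 ≈ -28.0 - 153.36*I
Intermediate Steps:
n(r, P) = √30*√P (n(r, P) = √((6*P)*5 + 0) = √(30*P + 0) = √(30*P) = √30*√P)
-14*(2 + n(-1, A(3, -4))) = -14*(2 + √30*√(-4)) = -14*(2 + √30*(2*I)) = -14*(2 + 2*I*√30) = -28 - 28*I*√30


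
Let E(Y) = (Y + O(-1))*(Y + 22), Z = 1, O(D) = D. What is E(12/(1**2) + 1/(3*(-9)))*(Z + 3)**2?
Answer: 4342912/729 ≈ 5957.4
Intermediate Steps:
E(Y) = (-1 + Y)*(22 + Y) (E(Y) = (Y - 1)*(Y + 22) = (-1 + Y)*(22 + Y))
E(12/(1**2) + 1/(3*(-9)))*(Z + 3)**2 = (-22 + (12/(1**2) + 1/(3*(-9)))**2 + 21*(12/(1**2) + 1/(3*(-9))))*(1 + 3)**2 = (-22 + (12/1 + (1/3)*(-1/9))**2 + 21*(12/1 + (1/3)*(-1/9)))*4**2 = (-22 + (12*1 - 1/27)**2 + 21*(12*1 - 1/27))*16 = (-22 + (12 - 1/27)**2 + 21*(12 - 1/27))*16 = (-22 + (323/27)**2 + 21*(323/27))*16 = (-22 + 104329/729 + 2261/9)*16 = (271432/729)*16 = 4342912/729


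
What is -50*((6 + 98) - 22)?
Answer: -4100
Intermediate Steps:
-50*((6 + 98) - 22) = -50*(104 - 22) = -50*82 = -4100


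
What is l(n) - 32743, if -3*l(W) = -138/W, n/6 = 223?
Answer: -21905044/669 ≈ -32743.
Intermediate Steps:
n = 1338 (n = 6*223 = 1338)
l(W) = 46/W (l(W) = -(-46)/W = 46/W)
l(n) - 32743 = 46/1338 - 32743 = 46*(1/1338) - 32743 = 23/669 - 32743 = -21905044/669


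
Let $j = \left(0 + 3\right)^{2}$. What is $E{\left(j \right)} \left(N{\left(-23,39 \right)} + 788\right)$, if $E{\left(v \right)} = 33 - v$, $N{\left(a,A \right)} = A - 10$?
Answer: $19608$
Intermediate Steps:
$N{\left(a,A \right)} = -10 + A$ ($N{\left(a,A \right)} = A - 10 = -10 + A$)
$j = 9$ ($j = 3^{2} = 9$)
$E{\left(j \right)} \left(N{\left(-23,39 \right)} + 788\right) = \left(33 - 9\right) \left(\left(-10 + 39\right) + 788\right) = \left(33 - 9\right) \left(29 + 788\right) = 24 \cdot 817 = 19608$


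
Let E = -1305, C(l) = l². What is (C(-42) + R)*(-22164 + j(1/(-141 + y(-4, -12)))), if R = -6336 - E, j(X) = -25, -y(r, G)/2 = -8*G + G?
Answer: 72491463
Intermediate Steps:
y(r, G) = 14*G (y(r, G) = -2*(-8*G + G) = -(-14)*G = 14*G)
R = -5031 (R = -6336 - 1*(-1305) = -6336 + 1305 = -5031)
(C(-42) + R)*(-22164 + j(1/(-141 + y(-4, -12)))) = ((-42)² - 5031)*(-22164 - 25) = (1764 - 5031)*(-22189) = -3267*(-22189) = 72491463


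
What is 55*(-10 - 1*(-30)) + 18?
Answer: 1118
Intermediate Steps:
55*(-10 - 1*(-30)) + 18 = 55*(-10 + 30) + 18 = 55*20 + 18 = 1100 + 18 = 1118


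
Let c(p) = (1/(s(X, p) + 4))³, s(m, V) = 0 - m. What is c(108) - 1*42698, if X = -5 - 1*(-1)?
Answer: -21861375/512 ≈ -42698.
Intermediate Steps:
X = -4 (X = -5 + 1 = -4)
s(m, V) = -m
c(p) = 1/512 (c(p) = (1/(-1*(-4) + 4))³ = (1/(4 + 4))³ = (1/8)³ = (⅛)³ = 1/512)
c(108) - 1*42698 = 1/512 - 1*42698 = 1/512 - 42698 = -21861375/512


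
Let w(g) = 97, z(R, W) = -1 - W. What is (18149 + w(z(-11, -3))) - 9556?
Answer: 8690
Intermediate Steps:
(18149 + w(z(-11, -3))) - 9556 = (18149 + 97) - 9556 = 18246 - 9556 = 8690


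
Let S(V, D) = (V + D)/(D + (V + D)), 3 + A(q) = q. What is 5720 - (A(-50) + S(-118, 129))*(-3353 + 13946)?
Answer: 79284337/140 ≈ 5.6632e+5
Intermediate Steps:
A(q) = -3 + q
S(V, D) = (D + V)/(V + 2*D) (S(V, D) = (D + V)/(D + (D + V)) = (D + V)/(V + 2*D))
5720 - (A(-50) + S(-118, 129))*(-3353 + 13946) = 5720 - ((-3 - 50) + (129 - 118)/(-118 + 2*129))*(-3353 + 13946) = 5720 - (-53 + 11/(-118 + 258))*10593 = 5720 - (-53 + 11/140)*10593 = 5720 - (-7409)*10593/140 = 5720 - 1*(-78483537/140) = 5720 + 78483537/140 = 79284337/140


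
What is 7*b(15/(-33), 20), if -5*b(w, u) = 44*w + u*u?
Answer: -532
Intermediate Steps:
b(w, u) = -44*w/5 - u**2/5 (b(w, u) = -(44*w + u*u)/5 = -(44*w + u**2)/5 = -(u**2 + 44*w)/5 = -44*w/5 - u**2/5)
7*b(15/(-33), 20) = 7*(-132/(-33) - 1/5*20**2) = 7*(-132*(-1)/33 - 1/5*400) = 7*(-44/5*(-5/11) - 80) = 7*(4 - 80) = 7*(-76) = -532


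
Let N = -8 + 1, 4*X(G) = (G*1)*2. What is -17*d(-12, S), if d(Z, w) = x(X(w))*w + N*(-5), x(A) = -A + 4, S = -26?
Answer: 6919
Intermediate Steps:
X(G) = G/2 (X(G) = ((G*1)*2)/4 = (G*2)/4 = (2*G)/4 = G/2)
N = -7
x(A) = 4 - A
d(Z, w) = 35 + w*(4 - w/2) (d(Z, w) = (4 - w/2)*w - 7*(-5) = (4 - w/2)*w + 35 = w*(4 - w/2) + 35 = 35 + w*(4 - w/2))
-17*d(-12, S) = -17*(35 - ½*(-26)*(-8 - 26)) = -17*(35 - ½*(-26)*(-34)) = -17*(35 - 442) = -17*(-407) = 6919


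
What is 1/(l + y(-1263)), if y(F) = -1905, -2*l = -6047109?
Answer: 2/6043299 ≈ 3.3095e-7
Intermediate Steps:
l = 6047109/2 (l = -½*(-6047109) = 6047109/2 ≈ 3.0236e+6)
1/(l + y(-1263)) = 1/(6047109/2 - 1905) = 1/(6043299/2) = 2/6043299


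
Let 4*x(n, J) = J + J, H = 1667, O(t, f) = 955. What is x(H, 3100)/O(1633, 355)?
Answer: 310/191 ≈ 1.6230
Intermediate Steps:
x(n, J) = J/2 (x(n, J) = (J + J)/4 = (2*J)/4 = J/2)
x(H, 3100)/O(1633, 355) = ((½)*3100)/955 = 1550*(1/955) = 310/191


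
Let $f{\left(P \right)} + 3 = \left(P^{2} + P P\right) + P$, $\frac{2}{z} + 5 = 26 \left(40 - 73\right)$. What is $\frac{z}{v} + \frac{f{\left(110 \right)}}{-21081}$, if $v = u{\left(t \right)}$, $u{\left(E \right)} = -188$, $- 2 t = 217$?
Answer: $- \frac{1971811373}{1710132882} \approx -1.153$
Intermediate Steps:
$t = - \frac{217}{2}$ ($t = \left(- \frac{1}{2}\right) 217 = - \frac{217}{2} \approx -108.5$)
$v = -188$
$z = - \frac{2}{863}$ ($z = \frac{2}{-5 + 26 \left(40 - 73\right)} = \frac{2}{-5 + 26 \left(-33\right)} = \frac{2}{-5 - 858} = \frac{2}{-863} = 2 \left(- \frac{1}{863}\right) = - \frac{2}{863} \approx -0.0023175$)
$f{\left(P \right)} = -3 + P + 2 P^{2}$ ($f{\left(P \right)} = -3 + \left(\left(P^{2} + P P\right) + P\right) = -3 + \left(\left(P^{2} + P^{2}\right) + P\right) = -3 + \left(2 P^{2} + P\right) = -3 + \left(P + 2 P^{2}\right) = -3 + P + 2 P^{2}$)
$\frac{z}{v} + \frac{f{\left(110 \right)}}{-21081} = - \frac{2}{863 \left(-188\right)} + \frac{-3 + 110 + 2 \cdot 110^{2}}{-21081} = \left(- \frac{2}{863}\right) \left(- \frac{1}{188}\right) + \left(-3 + 110 + 2 \cdot 12100\right) \left(- \frac{1}{21081}\right) = \frac{1}{81122} + \left(-3 + 110 + 24200\right) \left(- \frac{1}{21081}\right) = \frac{1}{81122} + 24307 \left(- \frac{1}{21081}\right) = \frac{1}{81122} - \frac{24307}{21081} = - \frac{1971811373}{1710132882}$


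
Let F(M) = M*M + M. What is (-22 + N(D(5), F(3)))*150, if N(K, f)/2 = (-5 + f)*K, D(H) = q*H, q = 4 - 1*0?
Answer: 38700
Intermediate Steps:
q = 4 (q = 4 + 0 = 4)
F(M) = M + M**2 (F(M) = M**2 + M = M + M**2)
D(H) = 4*H
N(K, f) = 2*K*(-5 + f) (N(K, f) = 2*((-5 + f)*K) = 2*(K*(-5 + f)) = 2*K*(-5 + f))
(-22 + N(D(5), F(3)))*150 = (-22 + 2*(4*5)*(-5 + 3*(1 + 3)))*150 = (-22 + 2*20*(-5 + 3*4))*150 = (-22 + 2*20*(-5 + 12))*150 = (-22 + 2*20*7)*150 = (-22 + 280)*150 = 258*150 = 38700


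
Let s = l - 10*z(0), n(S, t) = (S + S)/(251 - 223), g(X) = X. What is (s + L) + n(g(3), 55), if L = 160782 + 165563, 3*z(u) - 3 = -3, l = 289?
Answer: 4572879/14 ≈ 3.2663e+5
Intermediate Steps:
z(u) = 0 (z(u) = 1 + (⅓)*(-3) = 1 - 1 = 0)
n(S, t) = S/14 (n(S, t) = (2*S)/28 = (2*S)*(1/28) = S/14)
s = 289 (s = 289 - 10*0 = 289 + 0 = 289)
L = 326345
(s + L) + n(g(3), 55) = (289 + 326345) + (1/14)*3 = 326634 + 3/14 = 4572879/14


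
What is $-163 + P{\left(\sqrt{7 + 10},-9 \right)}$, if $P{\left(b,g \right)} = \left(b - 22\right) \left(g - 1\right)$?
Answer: $57 - 10 \sqrt{17} \approx 15.769$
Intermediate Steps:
$P{\left(b,g \right)} = \left(-1 + g\right) \left(-22 + b\right)$ ($P{\left(b,g \right)} = \left(-22 + b\right) \left(-1 + g\right) = \left(-1 + g\right) \left(-22 + b\right)$)
$-163 + P{\left(\sqrt{7 + 10},-9 \right)} = -163 + \left(22 - \sqrt{7 + 10} - -198 + \sqrt{7 + 10} \left(-9\right)\right) = -163 + \left(22 - \sqrt{17} + 198 + \sqrt{17} \left(-9\right)\right) = -163 + \left(22 - \sqrt{17} + 198 - 9 \sqrt{17}\right) = -163 + \left(220 - 10 \sqrt{17}\right) = 57 - 10 \sqrt{17}$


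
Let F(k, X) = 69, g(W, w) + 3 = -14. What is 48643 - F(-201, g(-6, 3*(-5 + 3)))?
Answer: 48574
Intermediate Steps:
g(W, w) = -17 (g(W, w) = -3 - 14 = -17)
48643 - F(-201, g(-6, 3*(-5 + 3))) = 48643 - 1*69 = 48643 - 69 = 48574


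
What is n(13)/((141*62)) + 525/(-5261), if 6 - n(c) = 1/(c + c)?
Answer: -3822995/38573652 ≈ -0.099109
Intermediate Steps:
n(c) = 6 - 1/(2*c) (n(c) = 6 - 1/(c + c) = 6 - 1/(2*c))
n(13)/((141*62)) + 525/(-5261) = (6 - ½/13)/((141*62)) + 525/(-5261) = (6 - ½*1/13)/8742 + 525*(-1/5261) = (6 - 1/26)*(1/8742) - 525/5261 = (155/26)*(1/8742) - 525/5261 = 5/7332 - 525/5261 = -3822995/38573652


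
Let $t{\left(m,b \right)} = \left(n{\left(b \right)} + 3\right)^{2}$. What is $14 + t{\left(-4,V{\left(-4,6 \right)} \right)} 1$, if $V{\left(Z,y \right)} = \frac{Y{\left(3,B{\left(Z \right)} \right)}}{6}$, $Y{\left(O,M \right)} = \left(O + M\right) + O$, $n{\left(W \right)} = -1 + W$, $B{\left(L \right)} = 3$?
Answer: $\frac{105}{4} \approx 26.25$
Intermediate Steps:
$Y{\left(O,M \right)} = M + 2 O$ ($Y{\left(O,M \right)} = \left(M + O\right) + O = M + 2 O$)
$V{\left(Z,y \right)} = \frac{3}{2}$ ($V{\left(Z,y \right)} = \frac{3 + 2 \cdot 3}{6} = \left(3 + 6\right) \frac{1}{6} = 9 \cdot \frac{1}{6} = \frac{3}{2}$)
$t{\left(m,b \right)} = \left(2 + b\right)^{2}$ ($t{\left(m,b \right)} = \left(\left(-1 + b\right) + 3\right)^{2} = \left(2 + b\right)^{2}$)
$14 + t{\left(-4,V{\left(-4,6 \right)} \right)} 1 = 14 + \left(2 + \frac{3}{2}\right)^{2} \cdot 1 = 14 + \left(\frac{7}{2}\right)^{2} \cdot 1 = 14 + \frac{49}{4} \cdot 1 = 14 + \frac{49}{4} = \frac{105}{4}$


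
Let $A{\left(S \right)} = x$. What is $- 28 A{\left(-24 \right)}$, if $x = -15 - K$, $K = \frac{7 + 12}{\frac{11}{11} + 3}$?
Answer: $553$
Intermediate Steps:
$K = \frac{19}{4}$ ($K = \frac{19}{11 \cdot \frac{1}{11} + 3} = \frac{19}{1 + 3} = \frac{19}{4} \approx 4.75$)
$x = - \frac{79}{4}$ ($x = -15 - \frac{19}{4} = - \frac{79}{4} \approx -19.75$)
$A{\left(S \right)} = - \frac{79}{4}$
$- 28 A{\left(-24 \right)} = \left(-28\right) \left(- \frac{79}{4}\right) = 553$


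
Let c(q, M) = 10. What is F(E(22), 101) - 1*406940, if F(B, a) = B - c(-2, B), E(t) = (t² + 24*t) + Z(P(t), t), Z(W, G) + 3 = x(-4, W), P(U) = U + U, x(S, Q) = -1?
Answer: -405942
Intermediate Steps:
P(U) = 2*U
Z(W, G) = -4 (Z(W, G) = -3 - 1 = -4)
E(t) = -4 + t² + 24*t (E(t) = (t² + 24*t) - 4 = -4 + t² + 24*t)
F(B, a) = -10 + B (F(B, a) = B - 1*10 = B - 10 = -10 + B)
F(E(22), 101) - 1*406940 = (-10 + (-4 + 22² + 24*22)) - 1*406940 = (-10 + (-4 + 484 + 528)) - 406940 = (-10 + 1008) - 406940 = 998 - 406940 = -405942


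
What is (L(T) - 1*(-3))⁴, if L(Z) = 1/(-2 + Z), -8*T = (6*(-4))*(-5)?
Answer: 6250000/83521 ≈ 74.831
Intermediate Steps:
T = -15 (T = -6*(-4)*(-5)/8 = -(-3)*(-5) = -⅛*120 = -15)
(L(T) - 1*(-3))⁴ = (1/(-2 - 15) - 1*(-3))⁴ = (1/(-17) + 3)⁴ = (-1/17 + 3)⁴ = (50/17)⁴ = 6250000/83521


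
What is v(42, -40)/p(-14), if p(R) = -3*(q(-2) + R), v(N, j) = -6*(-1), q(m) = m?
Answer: ⅛ ≈ 0.12500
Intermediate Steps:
v(N, j) = 6
p(R) = 6 - 3*R (p(R) = -3*(-2 + R) = 6 - 3*R)
v(42, -40)/p(-14) = 6/(6 - 3*(-14)) = 6/(6 + 42) = 6/48 = 6*(1/48) = ⅛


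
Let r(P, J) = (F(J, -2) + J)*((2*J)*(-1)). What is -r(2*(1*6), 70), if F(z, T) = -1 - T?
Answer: 9940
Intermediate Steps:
r(P, J) = -2*J*(1 + J) (r(P, J) = ((-1 - 1*(-2)) + J)*((2*J)*(-1)) = ((-1 + 2) + J)*(-2*J) = (1 + J)*(-2*J) = -2*J*(1 + J))
-r(2*(1*6), 70) = -(-2)*70*(1 + 70) = -(-2)*70*71 = -1*(-9940) = 9940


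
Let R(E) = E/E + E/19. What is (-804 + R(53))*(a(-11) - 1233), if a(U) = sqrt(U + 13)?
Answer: 18746532/19 - 15204*sqrt(2)/19 ≈ 9.8553e+5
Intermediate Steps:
a(U) = sqrt(13 + U)
R(E) = 1 + E/19 (R(E) = 1 + E*(1/19) = 1 + E/19)
(-804 + R(53))*(a(-11) - 1233) = (-804 + (1 + (1/19)*53))*(sqrt(13 - 11) - 1233) = (-804 + (1 + 53/19))*(sqrt(2) - 1233) = (-804 + 72/19)*(-1233 + sqrt(2)) = -15204*(-1233 + sqrt(2))/19 = 18746532/19 - 15204*sqrt(2)/19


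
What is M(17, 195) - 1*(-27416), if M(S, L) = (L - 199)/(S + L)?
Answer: 1453047/53 ≈ 27416.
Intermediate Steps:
M(S, L) = (-199 + L)/(L + S)
M(17, 195) - 1*(-27416) = (-199 + 195)/(195 + 17) - 1*(-27416) = -4/212 + 27416 = (1/212)*(-4) + 27416 = -1/53 + 27416 = 1453047/53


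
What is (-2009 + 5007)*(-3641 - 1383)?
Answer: -15061952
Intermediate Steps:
(-2009 + 5007)*(-3641 - 1383) = 2998*(-5024) = -15061952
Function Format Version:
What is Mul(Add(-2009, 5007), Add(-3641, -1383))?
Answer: -15061952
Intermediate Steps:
Mul(Add(-2009, 5007), Add(-3641, -1383)) = Mul(2998, -5024) = -15061952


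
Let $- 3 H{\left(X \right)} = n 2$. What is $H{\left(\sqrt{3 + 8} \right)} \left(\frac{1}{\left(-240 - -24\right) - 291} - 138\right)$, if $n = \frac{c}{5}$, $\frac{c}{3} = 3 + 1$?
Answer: $\frac{559736}{2535} \approx 220.8$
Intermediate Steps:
$c = 12$ ($c = 3 \left(3 + 1\right) = 3 \cdot 4 = 12$)
$n = \frac{12}{5} \approx 2.4$
$H{\left(X \right)} = - \frac{8}{5}$ ($H{\left(X \right)} = - \frac{\frac{12}{5} \cdot 2}{3} = \left(- \frac{1}{3}\right) \frac{24}{5} = - \frac{8}{5}$)
$H{\left(\sqrt{3 + 8} \right)} \left(\frac{1}{\left(-240 - -24\right) - 291} - 138\right) = - \frac{8 \left(\frac{1}{\left(-240 - -24\right) - 291} - 138\right)}{5} = - \frac{8 \left(\frac{1}{\left(-240 + 24\right) - 291} - 138\right)}{5} = - \frac{8 \left(\frac{1}{-216 - 291} - 138\right)}{5} = - \frac{8 \left(\frac{1}{-507} - 138\right)}{5} = - \frac{8 \left(- \frac{1}{507} - 138\right)}{5} = \left(- \frac{8}{5}\right) \left(- \frac{69967}{507}\right) = \frac{559736}{2535}$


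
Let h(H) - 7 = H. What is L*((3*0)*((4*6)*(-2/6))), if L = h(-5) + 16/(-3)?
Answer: 0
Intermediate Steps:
h(H) = 7 + H
L = -10/3 (L = (7 - 5) + 16/(-3) = 2 + 16*(-⅓) = 2 - 16/3 = -10/3 ≈ -3.3333)
L*((3*0)*((4*6)*(-2/6))) = -10*3*0*(4*6)*(-2/6)/3 = -0*24*(-2*⅙) = -0*24*(-⅓) = -0*(-8) = -10/3*0 = 0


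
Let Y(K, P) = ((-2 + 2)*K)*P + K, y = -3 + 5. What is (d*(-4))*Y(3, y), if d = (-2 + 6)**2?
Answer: -192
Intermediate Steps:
y = 2
Y(K, P) = K (Y(K, P) = (0*K)*P + K = 0*P + K = 0 + K = K)
d = 16 (d = 4**2 = 16)
(d*(-4))*Y(3, y) = (16*(-4))*3 = -64*3 = -192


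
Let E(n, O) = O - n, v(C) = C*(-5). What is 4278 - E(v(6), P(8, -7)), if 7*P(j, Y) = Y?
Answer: 4249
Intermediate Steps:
v(C) = -5*C
P(j, Y) = Y/7
4278 - E(v(6), P(8, -7)) = 4278 - ((⅐)*(-7) - (-5)*6) = 4278 - (-1 - 1*(-30)) = 4278 - (-1 + 30) = 4278 - 1*29 = 4278 - 29 = 4249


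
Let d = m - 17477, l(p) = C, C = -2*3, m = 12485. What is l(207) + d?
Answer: -4998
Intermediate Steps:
C = -6
l(p) = -6
d = -4992 (d = 12485 - 17477 = -4992)
l(207) + d = -6 - 4992 = -4998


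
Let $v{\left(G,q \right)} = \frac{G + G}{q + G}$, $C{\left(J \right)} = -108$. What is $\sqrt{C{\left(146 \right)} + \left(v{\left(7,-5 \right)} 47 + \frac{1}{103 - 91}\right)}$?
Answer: $\frac{\sqrt{7959}}{6} \approx 14.869$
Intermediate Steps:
$v{\left(G,q \right)} = \frac{2 G}{G + q}$
$\sqrt{C{\left(146 \right)} + \left(v{\left(7,-5 \right)} 47 + \frac{1}{103 - 91}\right)} = \sqrt{-108 + \left(2 \cdot 7 \frac{1}{7 - 5} \cdot 47 + \frac{1}{103 - 91}\right)} = \sqrt{-108 + \left(2 \cdot 7 \cdot \frac{1}{2} \cdot 47 + \frac{1}{12}\right)} = \sqrt{-108 + \left(7 \cdot 47 + \frac{1}{12}\right)} = \sqrt{-108 + \left(329 + \frac{1}{12}\right)} = \sqrt{-108 + \frac{3949}{12}} = \sqrt{\frac{2653}{12}} = \frac{\sqrt{7959}}{6}$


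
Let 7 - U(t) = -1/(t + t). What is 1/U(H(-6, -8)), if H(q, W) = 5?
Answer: 10/71 ≈ 0.14085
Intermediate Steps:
U(t) = 7 + 1/(2*t) (U(t) = 7 - (-1)/(t + t) = 7 - (-1)/(2*t) = 7 + 1/(2*t))
1/U(H(-6, -8)) = 1/(7 + (½)/5) = 1/(7 + (½)*(⅕)) = 1/(7 + ⅒) = 1/(71/10) = 10/71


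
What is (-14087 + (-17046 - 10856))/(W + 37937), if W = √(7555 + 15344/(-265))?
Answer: -422128223645/381390245054 + 41989*√526483715/381390245054 ≈ -1.1043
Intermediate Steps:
W = √526483715/265 (W = √(7555 + 15344*(-1/265)) = √(7555 - 15344/265) = √(1986731/265) = √526483715/265 ≈ 86.586)
(-14087 + (-17046 - 10856))/(W + 37937) = (-14087 + (-17046 - 10856))/(√526483715/265 + 37937) = (-14087 - 27902)/(37937 + √526483715/265) = -41989/(37937 + √526483715/265)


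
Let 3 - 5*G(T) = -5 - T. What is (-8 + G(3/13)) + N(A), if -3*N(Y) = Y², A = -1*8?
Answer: -5399/195 ≈ -27.687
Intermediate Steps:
G(T) = 8/5 + T/5 (G(T) = ⅗ - (-5 - T)/5 = ⅗ + (1 + T/5) = 8/5 + T/5)
A = -8
N(Y) = -Y²/3
(-8 + G(3/13)) + N(A) = (-8 + (8/5 + (3/13)/5)) - ⅓*(-8)² = (-8 + (8/5 + (3*(1/13))/5)) - ⅓*64 = (-8 + (8/5 + (⅕)*(3/13))) - 64/3 = (-8 + (8/5 + 3/65)) - 64/3 = (-8 + 107/65) - 64/3 = -413/65 - 64/3 = -5399/195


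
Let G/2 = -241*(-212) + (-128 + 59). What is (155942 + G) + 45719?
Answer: 303707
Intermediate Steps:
G = 102046 (G = 2*(-241*(-212) + (-128 + 59)) = 2*(51092 - 69) = 2*51023 = 102046)
(155942 + G) + 45719 = (155942 + 102046) + 45719 = 257988 + 45719 = 303707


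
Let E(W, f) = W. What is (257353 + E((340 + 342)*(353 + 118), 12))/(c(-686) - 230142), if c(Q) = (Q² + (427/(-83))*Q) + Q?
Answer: 48021725/20193666 ≈ 2.3781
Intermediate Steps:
c(Q) = Q² - 344*Q/83 (c(Q) = (Q² + (427*(-1/83))*Q) + Q = (Q² - 427*Q/83) + Q = Q² - 344*Q/83)
(257353 + E((340 + 342)*(353 + 118), 12))/(c(-686) - 230142) = (257353 + (340 + 342)*(353 + 118))/((1/83)*(-686)*(-344 + 83*(-686)) - 230142) = (257353 + 682*471)/((1/83)*(-686)*(-344 - 56938) - 230142) = (257353 + 321222)/((1/83)*(-686)*(-57282) - 230142) = 578575/(39295452/83 - 230142) = 578575/(20193666/83) = 578575*(83/20193666) = 48021725/20193666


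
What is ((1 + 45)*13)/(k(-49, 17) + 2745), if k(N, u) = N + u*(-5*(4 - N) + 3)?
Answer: -299/879 ≈ -0.34016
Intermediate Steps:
k(N, u) = N + u*(-17 + 5*N) (k(N, u) = N + u*((-20 + 5*N) + 3) = N + u*(-17 + 5*N))
((1 + 45)*13)/(k(-49, 17) + 2745) = ((1 + 45)*13)/((-49 - 17*17 + 5*(-49)*17) + 2745) = (46*13)/((-49 - 289 - 4165) + 2745) = 598/(-4503 + 2745) = 598/(-1758) = 598*(-1/1758) = -299/879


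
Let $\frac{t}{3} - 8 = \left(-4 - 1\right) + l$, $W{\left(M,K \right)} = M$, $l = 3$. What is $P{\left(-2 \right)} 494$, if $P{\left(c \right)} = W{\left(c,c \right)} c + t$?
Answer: $10868$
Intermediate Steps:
$t = 18$ ($t = 24 + 3 \left(\left(-4 - 1\right) + 3\right) = 24 + 3 \left(-5 + 3\right) = 24 + 3 \left(-2\right) = 24 - 6 = 18$)
$P{\left(c \right)} = 18 + c^{2}$ ($P{\left(c \right)} = c c + 18 = c^{2} + 18 = 18 + c^{2}$)
$P{\left(-2 \right)} 494 = \left(18 + \left(-2\right)^{2}\right) 494 = \left(18 + 4\right) 494 = 22 \cdot 494 = 10868$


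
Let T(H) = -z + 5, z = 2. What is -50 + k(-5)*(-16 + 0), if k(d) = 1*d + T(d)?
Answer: -18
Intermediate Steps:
T(H) = 3 (T(H) = -1*2 + 5 = -2 + 5 = 3)
k(d) = 3 + d (k(d) = 1*d + 3 = d + 3 = 3 + d)
-50 + k(-5)*(-16 + 0) = -50 + (3 - 5)*(-16 + 0) = -50 - 2*(-16) = -50 + 32 = -18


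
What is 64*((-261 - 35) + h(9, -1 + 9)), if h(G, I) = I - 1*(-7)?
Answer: -17984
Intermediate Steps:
h(G, I) = 7 + I (h(G, I) = I + 7 = 7 + I)
64*((-261 - 35) + h(9, -1 + 9)) = 64*((-261 - 35) + (7 + (-1 + 9))) = 64*(-296 + (7 + 8)) = 64*(-296 + 15) = 64*(-281) = -17984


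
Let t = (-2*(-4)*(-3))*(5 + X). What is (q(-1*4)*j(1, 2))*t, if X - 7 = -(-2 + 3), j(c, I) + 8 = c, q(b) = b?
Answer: -7392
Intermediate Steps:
j(c, I) = -8 + c
X = 6 (X = 7 - (-2 + 3) = 7 - 1*1 = 7 - 1 = 6)
t = -264 (t = (-2*(-4)*(-3))*(5 + 6) = (8*(-3))*11 = -24*11 = -264)
(q(-1*4)*j(1, 2))*t = ((-1*4)*(-8 + 1))*(-264) = -4*(-7)*(-264) = 28*(-264) = -7392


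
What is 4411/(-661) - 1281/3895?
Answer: -18027586/2574595 ≈ -7.0021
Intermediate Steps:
4411/(-661) - 1281/3895 = 4411*(-1/661) - 1281*1/3895 = -4411/661 - 1281/3895 = -18027586/2574595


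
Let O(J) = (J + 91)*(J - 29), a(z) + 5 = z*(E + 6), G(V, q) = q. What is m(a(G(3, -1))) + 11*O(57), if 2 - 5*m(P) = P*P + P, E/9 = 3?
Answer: 226516/5 ≈ 45303.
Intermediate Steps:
E = 27 (E = 9*3 = 27)
a(z) = -5 + 33*z (a(z) = -5 + z*(27 + 6) = -5 + z*33 = -5 + 33*z)
O(J) = (-29 + J)*(91 + J) (O(J) = (91 + J)*(-29 + J) = (-29 + J)*(91 + J))
m(P) = ⅖ - P/5 - P²/5 (m(P) = ⅖ - (P*P + P)/5 = ⅖ - (P² + P)/5 = ⅖ - (P + P²)/5 = ⅖ + (-P/5 - P²/5) = ⅖ - P/5 - P²/5)
m(a(G(3, -1))) + 11*O(57) = (⅖ - (-5 + 33*(-1))/5 - (-5 + 33*(-1))²/5) + 11*(-2639 + 57² + 62*57) = (⅖ - (-5 - 33)/5 - (-5 - 33)²/5) + 11*(-2639 + 3249 + 3534) = (⅖ - ⅕*(-38) - ⅕*(-38)²) + 11*4144 = (⅖ + 38/5 - ⅕*1444) + 45584 = (⅖ + 38/5 - 1444/5) + 45584 = -1404/5 + 45584 = 226516/5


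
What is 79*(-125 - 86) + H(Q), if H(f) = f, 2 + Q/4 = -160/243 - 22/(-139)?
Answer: -563366605/33777 ≈ -16679.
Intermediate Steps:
Q = -337792/33777 (Q = -8 + 4*(-160/243 - 22/(-139)) = -8 + 4*(-160*1/243 - 22*(-1/139)) = -8 + 4*(-160/243 + 22/139) = -8 + 4*(-16894/33777) = -8 - 67576/33777 = -337792/33777 ≈ -10.001)
79*(-125 - 86) + H(Q) = 79*(-125 - 86) - 337792/33777 = 79*(-211) - 337792/33777 = -16669 - 337792/33777 = -563366605/33777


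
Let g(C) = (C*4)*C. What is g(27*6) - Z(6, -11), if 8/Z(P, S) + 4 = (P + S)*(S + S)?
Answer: 5563724/53 ≈ 1.0498e+5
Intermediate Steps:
g(C) = 4*C² (g(C) = (4*C)*C = 4*C²)
Z(P, S) = 8/(-4 + 2*S*(P + S)) (Z(P, S) = 8/(-4 + (P + S)*(S + S)) = 8/(-4 + (P + S)*(2*S)) = 8/(-4 + 2*S*(P + S)))
g(27*6) - Z(6, -11) = 4*(27*6)² - 4/(-2 + (-11)² + 6*(-11)) = 4*162² - 4/(-2 + 121 - 66) = 4*26244 - 4/53 = 104976 - 4/53 = 5563724/53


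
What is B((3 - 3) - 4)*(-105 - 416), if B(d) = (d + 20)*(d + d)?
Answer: 66688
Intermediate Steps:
B(d) = 2*d*(20 + d) (B(d) = (20 + d)*(2*d) = 2*d*(20 + d))
B((3 - 3) - 4)*(-105 - 416) = (2*((3 - 3) - 4)*(20 + ((3 - 3) - 4)))*(-105 - 416) = (2*(0 - 4)*(20 + (0 - 4)))*(-521) = (2*(-4)*(20 - 4))*(-521) = (2*(-4)*16)*(-521) = -128*(-521) = 66688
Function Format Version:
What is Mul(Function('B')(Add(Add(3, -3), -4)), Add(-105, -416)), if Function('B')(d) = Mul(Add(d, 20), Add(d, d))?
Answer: 66688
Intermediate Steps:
Function('B')(d) = Mul(2, d, Add(20, d)) (Function('B')(d) = Mul(Add(20, d), Mul(2, d)) = Mul(2, d, Add(20, d)))
Mul(Function('B')(Add(Add(3, -3), -4)), Add(-105, -416)) = Mul(Mul(2, Add(Add(3, -3), -4), Add(20, Add(Add(3, -3), -4))), Add(-105, -416)) = Mul(Mul(2, Add(0, -4), Add(20, Add(0, -4))), -521) = Mul(Mul(2, -4, Add(20, -4)), -521) = Mul(Mul(2, -4, 16), -521) = Mul(-128, -521) = 66688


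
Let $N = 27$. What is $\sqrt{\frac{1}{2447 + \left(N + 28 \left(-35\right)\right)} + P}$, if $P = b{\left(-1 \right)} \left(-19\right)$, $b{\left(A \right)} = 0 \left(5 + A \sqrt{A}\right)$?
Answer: $\frac{\sqrt{166}}{498} \approx 0.025872$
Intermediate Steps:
$b{\left(A \right)} = 0$ ($b{\left(A \right)} = 0 \left(5 + A^{\frac{3}{2}}\right) = 0$)
$P = 0$ ($P = 0 \left(-19\right) = 0$)
$\sqrt{\frac{1}{2447 + \left(N + 28 \left(-35\right)\right)} + P} = \sqrt{\frac{1}{2447 + \left(27 + 28 \left(-35\right)\right)} + 0} = \sqrt{\frac{1}{2447 + \left(27 - 980\right)} + 0} = \sqrt{\frac{1}{2447 - 953} + 0} = \sqrt{\frac{1}{1494} + 0} = \sqrt{\frac{1}{1494}} = \frac{\sqrt{166}}{498}$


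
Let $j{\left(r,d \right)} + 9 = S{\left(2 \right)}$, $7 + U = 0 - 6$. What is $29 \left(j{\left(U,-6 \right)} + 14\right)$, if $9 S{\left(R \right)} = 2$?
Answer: $\frac{1363}{9} \approx 151.44$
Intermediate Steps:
$U = -13$ ($U = -7 + \left(0 - 6\right) = -7 - 6 = -13$)
$S{\left(R \right)} = \frac{2}{9}$ ($S{\left(R \right)} = \frac{1}{9} \cdot 2 = \frac{2}{9}$)
$j{\left(r,d \right)} = - \frac{79}{9}$ ($j{\left(r,d \right)} = -9 + \frac{2}{9} = - \frac{79}{9}$)
$29 \left(j{\left(U,-6 \right)} + 14\right) = 29 \left(- \frac{79}{9} + 14\right) = 29 \cdot \frac{47}{9} = \frac{1363}{9}$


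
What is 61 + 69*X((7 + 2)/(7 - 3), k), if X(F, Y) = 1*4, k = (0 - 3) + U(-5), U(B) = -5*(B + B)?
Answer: 337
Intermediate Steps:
U(B) = -10*B
k = 47 (k = (0 - 3) - 10*(-5) = -3 + 50 = 47)
X(F, Y) = 4
61 + 69*X((7 + 2)/(7 - 3), k) = 61 + 69*4 = 61 + 276 = 337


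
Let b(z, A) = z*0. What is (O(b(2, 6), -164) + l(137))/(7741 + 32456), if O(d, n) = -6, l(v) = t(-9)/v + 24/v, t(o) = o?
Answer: -269/1835663 ≈ -0.00014654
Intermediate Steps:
b(z, A) = 0
l(v) = 15/v (l(v) = -9/v + 24/v = 15/v)
(O(b(2, 6), -164) + l(137))/(7741 + 32456) = (-6 + 15/137)/(7741 + 32456) = (-6 + 15*(1/137))/40197 = (-6 + 15/137)*(1/40197) = -807/137*1/40197 = -269/1835663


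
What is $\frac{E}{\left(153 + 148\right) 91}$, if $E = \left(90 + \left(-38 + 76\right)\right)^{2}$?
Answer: $\frac{16384}{27391} \approx 0.59815$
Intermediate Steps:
$E = 16384$ ($E = \left(90 + 38\right)^{2} = 128^{2} = 16384$)
$\frac{E}{\left(153 + 148\right) 91} = \frac{16384}{\left(153 + 148\right) 91} = \frac{16384}{301 \cdot 91} = \frac{16384}{27391}$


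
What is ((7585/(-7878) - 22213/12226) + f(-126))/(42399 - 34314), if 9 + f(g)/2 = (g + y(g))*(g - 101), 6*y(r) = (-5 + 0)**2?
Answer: 147930137419/21631064455 ≈ 6.8388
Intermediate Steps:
y(r) = 25/6 (y(r) = (-5 + 0)**2/6 = (1/6)*(-5)**2 = (1/6)*25 = 25/6)
f(g) = -18 + 2*(-101 + g)*(25/6 + g) (f(g) = -18 + 2*((g + 25/6)*(g - 101)) = -18 + 2*((25/6 + g)*(-101 + g)) = -18 + 2*((-101 + g)*(25/6 + g)) = -18 + 2*(-101 + g)*(25/6 + g))
((7585/(-7878) - 22213/12226) + f(-126))/(42399 - 34314) = ((7585/(-7878) - 22213/12226) + (-2579/3 + 2*(-126)**2 - 581/3*(-126)))/(42399 - 34314) = ((7585*(-1/7878) - 22213*1/12226) + (-2579/3 + 2*15876 + 24402))/8085 = ((-7585/7878 - 22213/12226) + (-2579/3 + 31752 + 24402))*(1/8085) = (-66932056/24079107 + 165883/3)*(1/8085) = (443790412257/8026369)*(1/8085) = 147930137419/21631064455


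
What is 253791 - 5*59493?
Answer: -43674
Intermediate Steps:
253791 - 5*59493 = 253791 - 297465 = -43674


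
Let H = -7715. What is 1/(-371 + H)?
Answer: -1/8086 ≈ -0.00012367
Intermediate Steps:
1/(-371 + H) = 1/(-371 - 7715) = 1/(-8086) = -1/8086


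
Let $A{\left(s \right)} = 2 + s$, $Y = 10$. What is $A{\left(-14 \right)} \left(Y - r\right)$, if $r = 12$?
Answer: $24$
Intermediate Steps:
$A{\left(-14 \right)} \left(Y - r\right) = \left(2 - 14\right) \left(10 - 12\right) = - 12 \left(10 - 12\right) = \left(-12\right) \left(-2\right) = 24$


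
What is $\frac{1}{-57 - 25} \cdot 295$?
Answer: $- \frac{295}{82} \approx -3.5976$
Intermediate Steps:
$\frac{1}{-57 - 25} \cdot 295 = \frac{1}{-82} \cdot 295 = \left(- \frac{1}{82}\right) 295 = - \frac{295}{82}$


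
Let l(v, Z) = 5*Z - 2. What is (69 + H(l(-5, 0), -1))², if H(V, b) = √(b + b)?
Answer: (69 + I*√2)² ≈ 4759.0 + 195.16*I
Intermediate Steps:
l(v, Z) = -2 + 5*Z
H(V, b) = √2*√b (H(V, b) = √(2*b) = √2*√b)
(69 + H(l(-5, 0), -1))² = (69 + √2*√(-1))² = (69 + √2*I)² = (69 + I*√2)²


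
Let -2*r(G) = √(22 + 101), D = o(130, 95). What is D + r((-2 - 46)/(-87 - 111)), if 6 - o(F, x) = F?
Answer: -124 - √123/2 ≈ -129.55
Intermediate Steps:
o(F, x) = 6 - F
D = -124 (D = 6 - 1*130 = 6 - 130 = -124)
r(G) = -√123/2 (r(G) = -√(22 + 101)/2 = -√123/2)
D + r((-2 - 46)/(-87 - 111)) = -124 - √123/2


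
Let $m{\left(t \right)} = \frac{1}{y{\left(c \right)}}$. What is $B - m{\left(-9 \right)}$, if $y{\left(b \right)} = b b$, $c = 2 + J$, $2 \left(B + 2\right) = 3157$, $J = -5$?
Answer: $\frac{28375}{18} \approx 1576.4$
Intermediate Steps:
$B = \frac{3153}{2}$ ($B = -2 + \frac{1}{2} \cdot 3157 = -2 + \frac{3157}{2} = \frac{3153}{2} \approx 1576.5$)
$c = -3$ ($c = 2 - 5 = -3$)
$y{\left(b \right)} = b^{2}$
$m{\left(t \right)} = \frac{1}{9}$ ($m{\left(t \right)} = \frac{1}{\left(-3\right)^{2}} = \frac{1}{9}$)
$B - m{\left(-9 \right)} = \frac{3153}{2} - \frac{1}{9} = \frac{28375}{18}$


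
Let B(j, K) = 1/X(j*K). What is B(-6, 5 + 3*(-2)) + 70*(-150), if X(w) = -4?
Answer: -42001/4 ≈ -10500.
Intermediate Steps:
B(j, K) = -¼ (B(j, K) = 1/(-4) = -¼)
B(-6, 5 + 3*(-2)) + 70*(-150) = -¼ + 70*(-150) = -¼ - 10500 = -42001/4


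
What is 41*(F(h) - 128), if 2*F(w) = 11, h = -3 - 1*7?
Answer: -10045/2 ≈ -5022.5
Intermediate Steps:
h = -10 (h = -3 - 7 = -10)
F(w) = 11/2 (F(w) = (1/2)*11 = 11/2)
41*(F(h) - 128) = 41*(11/2 - 128) = 41*(-245/2) = -10045/2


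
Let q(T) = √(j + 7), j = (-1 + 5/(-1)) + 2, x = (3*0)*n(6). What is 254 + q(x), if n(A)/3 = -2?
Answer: 254 + √3 ≈ 255.73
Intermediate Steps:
n(A) = -6 (n(A) = 3*(-2) = -6)
x = 0 (x = (3*0)*(-6) = 0*(-6) = 0)
j = -4 (j = (-1 + 5*(-1)) + 2 = (-1 - 5) + 2 = -6 + 2 = -4)
q(T) = √3 (q(T) = √(-4 + 7) = √3)
254 + q(x) = 254 + √3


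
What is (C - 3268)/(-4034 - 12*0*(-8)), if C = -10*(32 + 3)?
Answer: 1809/2017 ≈ 0.89688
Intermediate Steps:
C = -350 (C = -10*35 = -350)
(C - 3268)/(-4034 - 12*0*(-8)) = (-350 - 3268)/(-4034 - 12*0*(-8)) = -3618/(-4034 + 0*(-8)) = -3618/(-4034 + 0) = -3618/(-4034) = -3618*(-1/4034) = 1809/2017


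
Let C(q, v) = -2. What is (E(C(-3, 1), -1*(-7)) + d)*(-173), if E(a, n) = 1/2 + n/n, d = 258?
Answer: -89787/2 ≈ -44894.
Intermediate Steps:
E(a, n) = 3/2 (E(a, n) = 1*(½) + 1 = ½ + 1 = 3/2)
(E(C(-3, 1), -1*(-7)) + d)*(-173) = (3/2 + 258)*(-173) = (519/2)*(-173) = -89787/2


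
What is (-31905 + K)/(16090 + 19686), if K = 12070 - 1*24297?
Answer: -11033/8944 ≈ -1.2336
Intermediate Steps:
K = -12227 (K = 12070 - 24297 = -12227)
(-31905 + K)/(16090 + 19686) = (-31905 - 12227)/(16090 + 19686) = -44132/35776 = -44132*1/35776 = -11033/8944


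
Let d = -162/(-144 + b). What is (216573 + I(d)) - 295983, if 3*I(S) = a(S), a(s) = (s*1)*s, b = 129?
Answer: -1984278/25 ≈ -79371.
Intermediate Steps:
d = 54/5 (d = -162/(-144 + 129) = -162/(-15) = -162*(-1/15) = 54/5 ≈ 10.800)
a(s) = s² (a(s) = s*s = s²)
I(S) = S²/3
(216573 + I(d)) - 295983 = (216573 + (54/5)²/3) - 295983 = (216573 + (⅓)*(2916/25)) - 295983 = (216573 + 972/25) - 295983 = 5415297/25 - 295983 = -1984278/25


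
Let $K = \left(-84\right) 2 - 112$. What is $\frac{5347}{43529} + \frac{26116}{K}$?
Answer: $- \frac{283826551}{3047030} \approx -93.149$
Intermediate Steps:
$K = -280$ ($K = -168 - 112 = -280$)
$\frac{5347}{43529} + \frac{26116}{K} = \frac{5347}{43529} + \frac{26116}{-280} = 5347 \cdot \frac{1}{43529} + 26116 \left(- \frac{1}{280}\right) = \frac{5347}{43529} - \frac{6529}{70} = - \frac{283826551}{3047030}$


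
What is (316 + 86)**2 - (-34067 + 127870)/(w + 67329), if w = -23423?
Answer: 7095291421/43906 ≈ 1.6160e+5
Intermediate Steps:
(316 + 86)**2 - (-34067 + 127870)/(w + 67329) = (316 + 86)**2 - (-34067 + 127870)/(-23423 + 67329) = 402**2 - 93803/43906 = 161604 - 93803/43906 = 7095291421/43906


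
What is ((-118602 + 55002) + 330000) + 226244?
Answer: 492644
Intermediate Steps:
((-118602 + 55002) + 330000) + 226244 = (-63600 + 330000) + 226244 = 266400 + 226244 = 492644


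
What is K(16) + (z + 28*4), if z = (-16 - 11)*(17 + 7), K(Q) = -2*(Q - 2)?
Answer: -564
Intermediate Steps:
K(Q) = 4 - 2*Q (K(Q) = -2*(-2 + Q) = 4 - 2*Q)
z = -648 (z = -27*24 = -648)
K(16) + (z + 28*4) = (4 - 2*16) + (-648 + 28*4) = (4 - 32) + (-648 + 112) = -28 - 536 = -564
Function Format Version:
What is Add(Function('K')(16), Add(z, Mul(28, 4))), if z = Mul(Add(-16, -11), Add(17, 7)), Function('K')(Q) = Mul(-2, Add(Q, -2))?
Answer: -564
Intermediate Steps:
Function('K')(Q) = Add(4, Mul(-2, Q)) (Function('K')(Q) = Mul(-2, Add(-2, Q)) = Add(4, Mul(-2, Q)))
z = -648 (z = Mul(-27, 24) = -648)
Add(Function('K')(16), Add(z, Mul(28, 4))) = Add(Add(4, Mul(-2, 16)), Add(-648, Mul(28, 4))) = Add(Add(4, -32), Add(-648, 112)) = Add(-28, -536) = -564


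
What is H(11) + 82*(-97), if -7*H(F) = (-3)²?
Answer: -55687/7 ≈ -7955.3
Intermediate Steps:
H(F) = -9/7 (H(F) = -⅐*(-3)² = -⅐*9 = -9/7)
H(11) + 82*(-97) = -9/7 + 82*(-97) = -9/7 - 7954 = -55687/7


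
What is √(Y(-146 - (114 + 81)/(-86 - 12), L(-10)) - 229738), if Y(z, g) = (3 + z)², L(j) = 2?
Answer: 31*I*√2097231/98 ≈ 458.1*I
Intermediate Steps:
√(Y(-146 - (114 + 81)/(-86 - 12), L(-10)) - 229738) = √((3 + (-146 - (114 + 81)/(-86 - 12)))² - 229738) = √((3 + (-146 - 195/(-98)))² - 229738) = √((3 + (-146 - 195*(-1)/98))² - 229738) = √((3 + (-146 - 1*(-195/98)))² - 229738) = √((3 + (-146 + 195/98))² - 229738) = √((3 - 14113/98)² - 229738) = √((-13819/98)² - 229738) = √(190964761/9604 - 229738) = √(-2015438991/9604) = 31*I*√2097231/98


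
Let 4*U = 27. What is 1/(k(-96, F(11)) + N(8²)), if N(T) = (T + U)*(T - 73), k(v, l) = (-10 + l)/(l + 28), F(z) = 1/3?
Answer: -340/216611 ≈ -0.0015696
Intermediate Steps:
F(z) = ⅓
U = 27/4 (U = (¼)*27 = 27/4 ≈ 6.7500)
k(v, l) = (-10 + l)/(28 + l)
N(T) = (-73 + T)*(27/4 + T) (N(T) = (T + 27/4)*(T - 73) = (27/4 + T)*(-73 + T) = (-73 + T)*(27/4 + T))
1/(k(-96, F(11)) + N(8²)) = 1/((-10 + ⅓)/(28 + ⅓) + (-1971/4 + (8²)² - 265/4*8²)) = 1/(-29/3/(85/3) + (-1971/4 + 64² - 265/4*64)) = 1/((3/85)*(-29/3) + (-1971/4 + 4096 - 4240)) = 1/(-29/85 - 2547/4) = 1/(-216611/340) = -340/216611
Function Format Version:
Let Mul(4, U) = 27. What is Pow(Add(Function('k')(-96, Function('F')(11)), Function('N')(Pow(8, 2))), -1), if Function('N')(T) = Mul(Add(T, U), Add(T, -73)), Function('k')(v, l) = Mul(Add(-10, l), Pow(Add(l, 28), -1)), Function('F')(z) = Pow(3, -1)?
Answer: Rational(-340, 216611) ≈ -0.0015696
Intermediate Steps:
Function('F')(z) = Rational(1, 3)
U = Rational(27, 4) (U = Mul(Rational(1, 4), 27) = Rational(27, 4) ≈ 6.7500)
Function('k')(v, l) = Mul(Pow(Add(28, l), -1), Add(-10, l)) (Function('k')(v, l) = Mul(Add(-10, l), Pow(Add(28, l), -1)) = Mul(Pow(Add(28, l), -1), Add(-10, l)))
Function('N')(T) = Mul(Add(-73, T), Add(Rational(27, 4), T)) (Function('N')(T) = Mul(Add(T, Rational(27, 4)), Add(T, -73)) = Mul(Add(Rational(27, 4), T), Add(-73, T)) = Mul(Add(-73, T), Add(Rational(27, 4), T)))
Pow(Add(Function('k')(-96, Function('F')(11)), Function('N')(Pow(8, 2))), -1) = Pow(Add(Mul(Pow(Add(28, Rational(1, 3)), -1), Add(-10, Rational(1, 3))), Add(Rational(-1971, 4), Pow(Pow(8, 2), 2), Mul(Rational(-265, 4), Pow(8, 2)))), -1) = Pow(Add(Mul(Pow(Rational(85, 3), -1), Rational(-29, 3)), Add(Rational(-1971, 4), Pow(64, 2), Mul(Rational(-265, 4), 64))), -1) = Pow(Add(Mul(Rational(3, 85), Rational(-29, 3)), Add(Rational(-1971, 4), 4096, -4240)), -1) = Pow(Add(Rational(-29, 85), Rational(-2547, 4)), -1) = Pow(Rational(-216611, 340), -1) = Rational(-340, 216611)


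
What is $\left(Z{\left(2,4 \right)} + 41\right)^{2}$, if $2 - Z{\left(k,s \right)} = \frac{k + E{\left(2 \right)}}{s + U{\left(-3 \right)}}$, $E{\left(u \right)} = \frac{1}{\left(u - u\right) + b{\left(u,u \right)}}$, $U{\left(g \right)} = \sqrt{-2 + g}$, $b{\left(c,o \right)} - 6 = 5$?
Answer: $\frac{2 \left(- 1187258 i + 884037 \sqrt{5}\right)}{121 \left(- 11 i + 8 \sqrt{5}\right)} \approx 1814.9 + 18.97 i$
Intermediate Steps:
$b{\left(c,o \right)} = 11$ ($b{\left(c,o \right)} = 6 + 5 = 11$)
$E{\left(u \right)} = \frac{1}{11}$ ($E{\left(u \right)} = \frac{1}{\left(u - u\right) + 11} = \frac{1}{0 + 11} = \frac{1}{11}$)
$Z{\left(k,s \right)} = 2 - \frac{\frac{1}{11} + k}{s + i \sqrt{5}}$ ($Z{\left(k,s \right)} = 2 - \frac{k + \frac{1}{11}}{s + \sqrt{-2 - 3}} = 2 - \frac{\frac{1}{11} + k}{s + \sqrt{-5}} = 2 - \frac{\frac{1}{11} + k}{s + i \sqrt{5}}$)
$\left(Z{\left(2,4 \right)} + 41\right)^{2} = \left(\frac{- \frac{1}{11} - 2 + 2 \cdot 4 + 2 i \sqrt{5}}{4 + i \sqrt{5}} + 41\right)^{2} = \left(\frac{- \frac{1}{11} - 2 + 8 + 2 i \sqrt{5}}{4 + i \sqrt{5}} + 41\right)^{2} = \left(\frac{\frac{65}{11} + 2 i \sqrt{5}}{4 + i \sqrt{5}} + 41\right)^{2} = \left(41 + \frac{\frac{65}{11} + 2 i \sqrt{5}}{4 + i \sqrt{5}}\right)^{2}$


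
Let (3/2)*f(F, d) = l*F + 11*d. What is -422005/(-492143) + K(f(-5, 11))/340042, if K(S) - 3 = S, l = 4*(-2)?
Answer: 430661171963/502047870018 ≈ 0.85781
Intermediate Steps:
l = -8
f(F, d) = -16*F/3 + 22*d/3 (f(F, d) = 2*(-8*F + 11*d)/3 = -16*F/3 + 22*d/3)
K(S) = 3 + S
-422005/(-492143) + K(f(-5, 11))/340042 = -422005/(-492143) + (3 + (-16/3*(-5) + (22/3)*11))/340042 = -422005*(-1/492143) + (3 + (80/3 + 242/3))*(1/340042) = 422005/492143 + (3 + 322/3)*(1/340042) = 422005/492143 + (331/3)*(1/340042) = 422005/492143 + 331/1020126 = 430661171963/502047870018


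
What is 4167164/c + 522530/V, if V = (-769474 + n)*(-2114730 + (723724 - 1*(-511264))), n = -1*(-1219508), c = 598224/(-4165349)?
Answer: -429509384518814907289783/14802821488003692 ≈ -2.9015e+7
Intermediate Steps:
c = -598224/4165349 (c = 598224*(-1/4165349) = -598224/4165349 ≈ -0.14362)
n = 1219508
V = -395913811228 (V = (-769474 + 1219508)*(-2114730 + (723724 - 1*(-511264))) = 450034*(-2114730 + (723724 + 511264)) = 450034*(-2114730 + 1234988) = 450034*(-879742) = -395913811228)
4167164/c + 522530/V = 4167164/(-598224/4165349) + 522530/(-395913811228) = 4167164*(-4165349/598224) + 522530*(-1/395913811228) = -4339423100059/149556 - 261265/197956905614 = -429509384518814907289783/14802821488003692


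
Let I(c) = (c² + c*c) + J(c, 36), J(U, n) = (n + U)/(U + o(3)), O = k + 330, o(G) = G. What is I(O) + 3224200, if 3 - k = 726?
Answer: 459302859/130 ≈ 3.5331e+6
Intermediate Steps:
k = -723 (k = 3 - 1*726 = 3 - 726 = -723)
O = -393 (O = -723 + 330 = -393)
J(U, n) = (U + n)/(3 + U) (J(U, n) = (n + U)/(U + 3) = (U + n)/(3 + U))
I(c) = 2*c² + (36 + c)/(3 + c) (I(c) = (c² + c*c) + (c + 36)/(3 + c) = (c² + c²) + (36 + c)/(3 + c) = 2*c² + (36 + c)/(3 + c))
I(O) + 3224200 = (36 - 393 + 2*(-393)²*(3 - 393))/(3 - 393) + 3224200 = (36 - 393 + 2*154449*(-390))/(-390) + 3224200 = -(36 - 393 - 120470220)/390 + 3224200 = -1/390*(-120470577) + 3224200 = 40156859/130 + 3224200 = 459302859/130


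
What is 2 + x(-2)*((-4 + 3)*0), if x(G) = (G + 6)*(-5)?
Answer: 2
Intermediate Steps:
x(G) = -30 - 5*G (x(G) = (6 + G)*(-5) = -30 - 5*G)
2 + x(-2)*((-4 + 3)*0) = 2 + (-30 - 5*(-2))*((-4 + 3)*0) = 2 + (-30 + 10)*(-1*0) = 2 - 20*0 = 2 + 0 = 2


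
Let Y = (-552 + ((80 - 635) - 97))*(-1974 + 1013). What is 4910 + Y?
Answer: 1161954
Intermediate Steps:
Y = 1157044 (Y = (-552 + (-555 - 97))*(-961) = (-552 - 652)*(-961) = -1204*(-961) = 1157044)
4910 + Y = 4910 + 1157044 = 1161954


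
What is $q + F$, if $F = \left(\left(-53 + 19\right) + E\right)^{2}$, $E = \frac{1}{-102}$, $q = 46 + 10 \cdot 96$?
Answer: $\frac{22500385}{10404} \approx 2162.7$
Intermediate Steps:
$q = 1006$ ($q = 46 + 960 = 1006$)
$E = - \frac{1}{102} \approx -0.0098039$
$F = \frac{12033961}{10404}$ ($F = \left(\left(-53 + 19\right) - \frac{1}{102}\right)^{2} = \left(-34 - \frac{1}{102}\right)^{2} = \left(- \frac{3469}{102}\right)^{2} = \frac{12033961}{10404} \approx 1156.7$)
$q + F = 1006 + \frac{12033961}{10404} = \frac{22500385}{10404}$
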